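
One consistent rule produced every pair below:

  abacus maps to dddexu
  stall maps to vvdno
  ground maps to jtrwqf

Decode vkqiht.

Shifts by position in abacus: pos 0: a→d (+3), pos 1: b→d (+2), pos 2: a→d (+3), pos 3: c→e (+2) — repeating every 2. A repeating key of period 2 is used — shifts +3, +2 over and over.
Reversing it on vkqiht: v−3=s, k−2=i, q−3=n, i−2=g, h−3=e, t−2=r.

singer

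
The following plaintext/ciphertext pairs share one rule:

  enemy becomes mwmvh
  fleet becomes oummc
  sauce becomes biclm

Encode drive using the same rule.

maqem

The shift depends on letter class: consonant n→w is +9, but vowel e→m is +8. Vowels shift forward by 8 and consonants shift forward by 9.
Applying it to drive: d(cons)+9=m, r(cons)+9=a, i(vowel)+8=q, v(cons)+9=e, e(vowel)+8=m.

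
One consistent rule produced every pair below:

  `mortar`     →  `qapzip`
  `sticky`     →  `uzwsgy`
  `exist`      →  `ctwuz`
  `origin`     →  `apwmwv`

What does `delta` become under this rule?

m(12)→q(16) and o(14)→a(0) fit y≡5x+8 (mod 26); the inverse of 5 mod 26 is 21. Treating letters as 0–25, the rule is x ↦ 5x + 8 (mod 26).
Applying it to delta: d(3)→5·3+8≡23=x; e(4)→5·4+8≡2=c; l(11)→5·11+8≡11=l; t(19)→5·19+8≡25=z; a(0)→5·0+8≡8=i (all mod 26).

xclzi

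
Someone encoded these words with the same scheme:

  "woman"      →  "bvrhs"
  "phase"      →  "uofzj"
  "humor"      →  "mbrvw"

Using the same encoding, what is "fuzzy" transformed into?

kbegd

Shifts by position in woman: pos 0: w→b (+5), pos 1: o→v (+7), pos 2: m→r (+5), pos 3: a→h (+7) — repeating every 2. It's a Vigenère-style cipher with numeric key [5,7]: position i shifts by key[i mod 2].
Applying it to fuzzy: f+5=k, u+7=b, z+5=e, z+7=g, y+5=d.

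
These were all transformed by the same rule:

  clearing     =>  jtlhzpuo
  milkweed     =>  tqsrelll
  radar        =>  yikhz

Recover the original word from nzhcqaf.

gravity

Shifts by position in clearing: pos 0: c→j (+7), pos 1: l→t (+8), pos 2: e→l (+7), pos 3: a→h (+7), pos 4: r→z (+8), pos 5: i→p (+7) — repeating every 3. It's a Vigenère-style cipher with numeric key [7,8,7]: position i shifts by key[i mod 3].
Undoing it on nzhcqaf: n−7=g, z−8=r, h−7=a, c−7=v, q−8=i, a−7=t, f−7=y.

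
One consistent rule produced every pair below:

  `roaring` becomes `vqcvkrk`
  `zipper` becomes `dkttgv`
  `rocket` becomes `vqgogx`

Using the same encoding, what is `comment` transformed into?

gqqqgrx

The shift depends on letter class: consonant r→v is +4, but vowel o→q is +2. Two shifts are in play — +2 for a/e/i/o/u, +4 for every other letter.
For comment: c(cons)+4=g, o(vowel)+2=q, m(cons)+4=q, m(cons)+4=q, e(vowel)+2=g, n(cons)+4=r, t(cons)+4=x.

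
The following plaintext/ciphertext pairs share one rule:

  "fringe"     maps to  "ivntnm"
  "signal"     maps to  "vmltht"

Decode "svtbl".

Letter i (0-indexed) is shifted by i+3, so successive shifts are 3, 4, 5, ….
Decoding svtbl: s−3=p, v−4=r, t−5=o, b−6=v, l−7=e.

prove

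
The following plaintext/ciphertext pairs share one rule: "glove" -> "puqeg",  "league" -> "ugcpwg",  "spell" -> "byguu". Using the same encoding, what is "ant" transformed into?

cwc

The shift depends on letter class: consonant g→p is +9, but vowel o→q is +2. Two shifts are in play — +2 for a/e/i/o/u, +9 for every other letter.
Applying it to ant: a(vowel)+2=c, n(cons)+9=w, t(cons)+9=c.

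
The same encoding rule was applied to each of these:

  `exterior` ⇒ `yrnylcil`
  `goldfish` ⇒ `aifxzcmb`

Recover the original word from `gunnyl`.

matter

Every letter moves 20 places later in the alphabet, wrapping around z→a.
Reversing it on gunnyl: g−20=m, u−20=a, n−20=t, n−20=t, y−20=e, l−20=r.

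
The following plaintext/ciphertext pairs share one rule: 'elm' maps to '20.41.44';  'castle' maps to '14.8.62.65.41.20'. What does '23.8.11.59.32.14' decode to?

fabric

The formula is n = 3×(alphabet index, a=1) + 5.
Reversing it on 23.8.11.59.32.14: 23→(23−5)÷3=6=f, 8→(8−5)÷3=1=a, 11→(11−5)÷3=2=b, 59→(59−5)÷3=18=r, 32→(32−5)÷3=9=i, 14→(14−5)÷3=3=c.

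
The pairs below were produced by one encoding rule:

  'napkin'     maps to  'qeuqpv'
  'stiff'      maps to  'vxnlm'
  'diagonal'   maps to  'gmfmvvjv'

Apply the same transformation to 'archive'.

dvhnpdn

In napkin: n→q is +3, a→e is +4, p→u is +5, k→q is +6 — the shift increases by 1 each position. Each letter shifts forward by (position + 3), i.e. 3, 4, 5, … — the shift grows by one for each successive letter.
On archive: a+3=d, r+4=v, c+5=h, h+6=n, i+7=p, v+8=d, e+9=n.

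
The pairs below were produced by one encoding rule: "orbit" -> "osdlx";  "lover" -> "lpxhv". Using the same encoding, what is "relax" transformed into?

Letter i (0-indexed) is shifted by i+0, so successive shifts are 0, 1, 2, ….
On relax: r+0=r, e+1=f, l+2=n, a+3=d, x+4=b.

rfndb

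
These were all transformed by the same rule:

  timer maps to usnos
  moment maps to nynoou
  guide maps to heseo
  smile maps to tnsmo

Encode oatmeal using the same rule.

ykunokm

The shift depends on letter class: consonant t→u is +1, but vowel i→s is +10. Two shifts are in play — +10 for a/e/i/o/u, +1 for every other letter.
Applying it to oatmeal: o(vowel)+10=y, a(vowel)+10=k, t(cons)+1=u, m(cons)+1=n, e(vowel)+10=o, a(vowel)+10=k, l(cons)+1=m.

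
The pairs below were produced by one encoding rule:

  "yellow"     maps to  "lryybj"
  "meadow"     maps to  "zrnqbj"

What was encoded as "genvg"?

It's a constant shift of +13 (ROT13).
Decoding genvg: g−13=t, e−13=r, n−13=a, v−13=i, g−13=t.

trait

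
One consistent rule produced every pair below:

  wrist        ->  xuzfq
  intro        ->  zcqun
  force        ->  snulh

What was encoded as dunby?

w(22)→x(23) and r(17)→u(20) fit y≡11x+15 (mod 26); the inverse of 11 mod 26 is 19. Each letter's alphabet position (a=0..z=25) is mapped through 11·x+15 mod 26 — an affine cipher.
Undoing it on dunby: d(3)→19·(3−15)≡6=g; u(20)→19·(20−15)≡17=r; n(13)→19·(13−15)≡14=o; b(1)→19·(1−15)≡20=u; y(24)→19·(24−15)≡15=p (all mod 26).

group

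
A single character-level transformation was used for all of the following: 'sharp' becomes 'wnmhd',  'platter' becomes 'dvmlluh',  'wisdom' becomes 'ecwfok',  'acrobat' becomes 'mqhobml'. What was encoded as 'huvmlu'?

relate

s(18)→w(22) and h(7)→n(13) fit y≡15x+12 (mod 26); the inverse of 15 mod 26 is 7. Treating letters as 0–25, the rule is x ↦ 15x + 12 (mod 26).
Reversing it on huvmlu: h(7)→7·(7−12)≡17=r; u(20)→7·(20−12)≡4=e; v(21)→7·(21−12)≡11=l; m(12)→7·(12−12)≡0=a; l(11)→7·(11−12)≡19=t; u(20)→7·(20−12)≡4=e (all mod 26).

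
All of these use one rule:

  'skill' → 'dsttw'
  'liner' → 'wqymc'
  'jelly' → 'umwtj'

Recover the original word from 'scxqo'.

humid

Shifts by position in skill: pos 0: s→d (+11), pos 1: k→s (+8), pos 2: i→t (+11), pos 3: l→t (+8) — repeating every 2. It's a Vigenère-style cipher with numeric key [11,8]: position i shifts by key[i mod 2].
Undoing it on scxqo: s−11=h, c−8=u, x−11=m, q−8=i, o−11=d.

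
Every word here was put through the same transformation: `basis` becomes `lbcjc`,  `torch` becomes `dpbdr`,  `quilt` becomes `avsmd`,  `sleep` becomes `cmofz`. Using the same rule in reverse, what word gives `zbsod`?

paint

The shifts repeat in a cycle of length 2: positions 0,1,… shift by +10, +1, then the pattern repeats.
Undoing it on zbsod: z−10=p, b−1=a, s−10=i, o−1=n, d−10=t.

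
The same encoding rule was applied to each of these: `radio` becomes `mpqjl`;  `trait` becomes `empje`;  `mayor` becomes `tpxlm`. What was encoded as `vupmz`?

Each letter's alphabet position (a=0..z=25) is mapped through 9·x+15 mod 26 — an affine cipher.
Decoding vupmz: v(21)→3·(21−15)≡18=s; u(20)→3·(20−15)≡15=p; p(15)→3·(15−15)≡0=a; m(12)→3·(12−15)≡17=r; z(25)→3·(25−15)≡4=e (all mod 26).

spare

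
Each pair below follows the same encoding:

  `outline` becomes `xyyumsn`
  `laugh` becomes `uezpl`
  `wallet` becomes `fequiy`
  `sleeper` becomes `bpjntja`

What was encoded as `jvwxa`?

Shifts by position in outline: pos 0: o→x (+9), pos 1: u→y (+4), pos 2: t→y (+5), pos 3: l→u (+9), pos 4: i→m (+4), pos 5: n→s (+5) — repeating every 3. A repeating key of period 3 is used — shifts +9, +4, +5 over and over.
Decoding jvwxa: j−9=a, v−4=r, w−5=r, x−9=o, a−4=w.

arrow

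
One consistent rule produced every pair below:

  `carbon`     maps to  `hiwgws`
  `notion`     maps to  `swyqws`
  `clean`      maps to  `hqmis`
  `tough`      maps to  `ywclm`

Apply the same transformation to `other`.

wymmw

The shift depends on letter class: consonant c→h is +5, but vowel a→i is +8. Two shifts are in play — +8 for a/e/i/o/u, +5 for every other letter.
On other: o(vowel)+8=w, t(cons)+5=y, h(cons)+5=m, e(vowel)+8=m, r(cons)+5=w.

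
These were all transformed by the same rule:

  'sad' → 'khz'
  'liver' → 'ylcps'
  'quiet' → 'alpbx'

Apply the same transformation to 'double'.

The word is reversed, then every letter is shifted forward by 7.
For double: reverse → elbuod; then shift: e+7=l, l+7=s, b+7=i, u+7=b, o+7=v, d+7=k.

lsibvk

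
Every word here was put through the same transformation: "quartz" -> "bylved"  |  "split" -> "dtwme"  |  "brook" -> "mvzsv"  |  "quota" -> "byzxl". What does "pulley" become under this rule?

The shifts repeat in a cycle of length 2: positions 0,1,… shift by +11, +4, then the pattern repeats.
On pulley: p+11=a, u+4=y, l+11=w, l+4=p, e+11=p, y+4=c.

aywppc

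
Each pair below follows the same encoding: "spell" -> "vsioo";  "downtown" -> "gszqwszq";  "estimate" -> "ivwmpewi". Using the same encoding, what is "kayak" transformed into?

neben

The shift depends on letter class: consonant s→v is +3, but vowel e→i is +4. Two shifts are in play — +4 for a/e/i/o/u, +3 for every other letter.
On kayak: k(cons)+3=n, a(vowel)+4=e, y(cons)+3=b, a(vowel)+4=e, k(cons)+3=n.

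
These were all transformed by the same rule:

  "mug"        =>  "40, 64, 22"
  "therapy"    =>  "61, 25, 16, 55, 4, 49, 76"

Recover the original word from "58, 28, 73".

six

With a=1..z=26, the number is 3·pos + 1.
Decoding 58, 28, 73: 58→(58−1)÷3=19=s, 28→(28−1)÷3=9=i, 73→(73−1)÷3=24=x.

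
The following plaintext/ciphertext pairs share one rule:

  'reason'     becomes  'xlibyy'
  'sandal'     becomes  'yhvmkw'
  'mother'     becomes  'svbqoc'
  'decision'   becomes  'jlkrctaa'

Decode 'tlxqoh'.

nephew

In reason: r→x is +6, e→l is +7, a→i is +8, s→b is +9 — the shift increases by 1 each position. Each letter shifts forward by (position + 6), i.e. 6, 7, 8, … — the shift grows by one for each successive letter.
Decoding tlxqoh: t−6=n, l−7=e, x−8=p, q−9=h, o−10=e, h−11=w.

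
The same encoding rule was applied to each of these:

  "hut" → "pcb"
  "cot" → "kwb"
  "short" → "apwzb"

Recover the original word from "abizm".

stare

Compare letters: h→p is +8, u→c is +8, t→b is +8 — a constant shift. This is a Caesar cipher with shift 8.
Reversing it on abizm: a−8=s, b−8=t, i−8=a, z−8=r, m−8=e.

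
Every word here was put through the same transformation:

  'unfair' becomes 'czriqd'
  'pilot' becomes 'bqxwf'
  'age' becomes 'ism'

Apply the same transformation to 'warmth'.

Two shifts are in play — +8 for a/e/i/o/u, +12 for every other letter.
Applying it to warmth: w(cons)+12=i, a(vowel)+8=i, r(cons)+12=d, m(cons)+12=y, t(cons)+12=f, h(cons)+12=t.

iidyft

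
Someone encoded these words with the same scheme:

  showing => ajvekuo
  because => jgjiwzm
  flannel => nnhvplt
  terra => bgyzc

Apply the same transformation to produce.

Shifts by position in showing: pos 0: s→a (+8), pos 1: h→j (+2), pos 2: o→v (+7), pos 3: w→e (+8), pos 4: i→k (+2), pos 5: n→u (+7) — repeating every 3. The shifts repeat in a cycle of length 3: positions 0,1,… shift by +8, +2, +7, then the pattern repeats.
For produce: p+8=x, r+2=t, o+7=v, d+8=l, u+2=w, c+7=j, e+8=m.

xtvlwjm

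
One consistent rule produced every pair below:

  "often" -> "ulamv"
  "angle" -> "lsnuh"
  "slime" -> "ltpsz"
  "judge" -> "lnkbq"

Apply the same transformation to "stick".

The output letters match the input read backwards, each shifted +7: often reversed is netfo. Two steps: reverse the string, then apply a Caesar shift of +7.
On stick: reverse → kcits; then shift: k+7=r, c+7=j, i+7=p, t+7=a, s+7=z.

rjpaz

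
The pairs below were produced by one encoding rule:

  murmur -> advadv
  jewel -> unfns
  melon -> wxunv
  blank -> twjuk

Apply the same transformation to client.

Read the word backwards and shift each letter +9.
For client: reverse → tneilc; then shift: t+9=c, n+9=w, e+9=n, i+9=r, l+9=u, c+9=l.

cwnrul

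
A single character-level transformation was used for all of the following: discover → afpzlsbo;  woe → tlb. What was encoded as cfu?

fix

Compare letters: d→a is +23, i→f is +23, s→p is +23 — a constant shift. Every letter moves 23 places later in the alphabet, wrapping around z→a.
Undoing it on cfu: c−23=f, f−23=i, u−23=x.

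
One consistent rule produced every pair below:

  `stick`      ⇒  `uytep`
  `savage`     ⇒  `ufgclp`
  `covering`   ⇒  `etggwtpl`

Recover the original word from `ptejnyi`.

It's a Vigenère-style cipher with numeric key [2,5,11]: position i shifts by key[i mod 3].
Undoing it on ptejnyi: p−2=n, t−5=o, e−11=t, j−2=h, n−5=i, y−11=n, i−2=g.

nothing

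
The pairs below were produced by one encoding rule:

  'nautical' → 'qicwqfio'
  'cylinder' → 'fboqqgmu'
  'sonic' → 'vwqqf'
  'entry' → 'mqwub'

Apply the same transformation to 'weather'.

The shift depends on letter class: consonant n→q is +3, but vowel a→i is +8. The rule splits by letter class: vowels +8, consonants +3.
For weather: w(cons)+3=z, e(vowel)+8=m, a(vowel)+8=i, t(cons)+3=w, h(cons)+3=k, e(vowel)+8=m, r(cons)+3=u.

zmiwkmu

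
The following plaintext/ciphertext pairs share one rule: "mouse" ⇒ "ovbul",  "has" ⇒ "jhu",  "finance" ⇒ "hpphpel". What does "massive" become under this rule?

ohuupxl

The shift depends on letter class: consonant m→o is +2, but vowel o→v is +7. Two shifts are in play — +7 for a/e/i/o/u, +2 for every other letter.
For massive: m(cons)+2=o, a(vowel)+7=h, s(cons)+2=u, s(cons)+2=u, i(vowel)+7=p, v(cons)+2=x, e(vowel)+7=l.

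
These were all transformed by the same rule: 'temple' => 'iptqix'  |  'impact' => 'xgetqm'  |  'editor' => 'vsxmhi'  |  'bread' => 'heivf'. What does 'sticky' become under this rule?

cogmxw

The output letters match the input read backwards, each shifted +4: temple reversed is elpmet. Read the word backwards and shift each letter +4.
Applying it to sticky: reverse → ykcits; then shift: y+4=c, k+4=o, c+4=g, i+4=m, t+4=x, s+4=w.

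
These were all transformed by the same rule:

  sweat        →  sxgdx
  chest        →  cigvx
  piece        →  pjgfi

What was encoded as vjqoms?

Each letter shifts forward by its position index (0, 1, 2, …) — the shift grows by one for each successive letter.
Reversing it on vjqoms: v−0=v, j−1=i, q−2=o, o−3=l, m−4=i, s−5=n.

violin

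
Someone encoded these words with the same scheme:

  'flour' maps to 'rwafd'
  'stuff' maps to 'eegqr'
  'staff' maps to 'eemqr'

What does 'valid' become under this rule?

hlxtp

Shifts by position in flour: pos 0: f→r (+12), pos 1: l→w (+11), pos 2: o→a (+12), pos 3: u→f (+11) — repeating every 2. The shifts repeat in a cycle of length 2: positions 0,1,… shift by +12, +11, then the pattern repeats.
On valid: v+12=h, a+11=l, l+12=x, i+11=t, d+12=p.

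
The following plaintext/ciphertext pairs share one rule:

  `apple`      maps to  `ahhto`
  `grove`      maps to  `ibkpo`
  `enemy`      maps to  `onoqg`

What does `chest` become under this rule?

ufoyv

a(0)→a(0) and p(15)→h(7) fit y≡23x+0 (mod 26); the inverse of 23 mod 26 is 17. Each letter's alphabet position (a=0..z=25) is mapped through 23·x+0 mod 26 — an affine cipher.
For chest: c(2)→23·2+0≡20=u; h(7)→23·7+0≡5=f; e(4)→23·4+0≡14=o; s(18)→23·18+0≡24=y; t(19)→23·19+0≡21=v (all mod 26).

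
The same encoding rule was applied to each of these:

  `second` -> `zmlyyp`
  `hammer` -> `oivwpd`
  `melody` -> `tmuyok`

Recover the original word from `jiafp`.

In second: s→z is +7, e→m is +8, c→l is +9, o→y is +10 — the shift increases by 1 each position. Letter i (0-indexed) is shifted by i+7, so successive shifts are 7, 8, 9, ….
Undoing it on jiafp: j−7=c, i−8=a, a−9=r, f−10=v, p−11=e.

carve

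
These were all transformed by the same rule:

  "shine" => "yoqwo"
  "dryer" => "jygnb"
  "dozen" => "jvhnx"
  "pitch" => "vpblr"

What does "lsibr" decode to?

In shine: s→y is +6, h→o is +7, i→q is +8, n→w is +9 — the shift increases by 1 each position. The shift increases by 1 at each position, starting from +6: 6, 7, 8, ….
Reversing it on lsibr: l−6=f, s−7=l, i−8=a, b−9=s, r−10=h.

flash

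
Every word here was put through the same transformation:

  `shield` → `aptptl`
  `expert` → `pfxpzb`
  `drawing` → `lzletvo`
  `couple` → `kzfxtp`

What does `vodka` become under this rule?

Vowels shift forward by 11 and consonants shift forward by 8.
On vodka: v(cons)+8=d, o(vowel)+11=z, d(cons)+8=l, k(cons)+8=s, a(vowel)+11=l.

dzlsl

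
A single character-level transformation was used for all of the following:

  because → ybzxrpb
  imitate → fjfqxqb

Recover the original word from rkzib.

This is a Caesar cipher with shift 23.
Undoing it on rkzib: r−23=u, k−23=n, z−23=c, i−23=l, b−23=e.

uncle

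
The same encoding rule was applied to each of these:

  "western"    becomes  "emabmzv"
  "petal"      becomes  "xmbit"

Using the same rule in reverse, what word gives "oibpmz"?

This is a Caesar cipher with shift 8.
Decoding oibpmz: o−8=g, i−8=a, b−8=t, p−8=h, m−8=e, z−8=r.

gather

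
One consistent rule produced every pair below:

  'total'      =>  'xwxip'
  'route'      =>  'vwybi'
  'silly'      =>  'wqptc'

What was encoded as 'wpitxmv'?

shelter

Shifts by position in total: pos 0: t→x (+4), pos 1: o→w (+8), pos 2: t→x (+4), pos 3: a→i (+8) — repeating every 2. The shifts repeat in a cycle of length 2: positions 0,1,… shift by +4, +8, then the pattern repeats.
Reversing it on wpitxmv: w−4=s, p−8=h, i−4=e, t−8=l, x−4=t, m−8=e, v−4=r.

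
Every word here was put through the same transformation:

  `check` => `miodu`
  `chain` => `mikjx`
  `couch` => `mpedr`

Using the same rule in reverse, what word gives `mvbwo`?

curve

It's a Vigenère-style cipher with numeric key [10,1]: position i shifts by key[i mod 2].
Reversing it on mvbwo: m−10=c, v−1=u, b−10=r, w−1=v, o−10=e.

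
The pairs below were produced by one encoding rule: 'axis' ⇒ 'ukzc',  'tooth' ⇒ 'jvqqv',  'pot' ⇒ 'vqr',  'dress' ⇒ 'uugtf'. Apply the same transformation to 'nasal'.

ncucp

The output letters match the input read backwards, each shifted +2: axis reversed is sixa. Two steps: reverse the string, then apply a Caesar shift of +2.
On nasal: reverse → lasan; then shift: l+2=n, a+2=c, s+2=u, a+2=c, n+2=p.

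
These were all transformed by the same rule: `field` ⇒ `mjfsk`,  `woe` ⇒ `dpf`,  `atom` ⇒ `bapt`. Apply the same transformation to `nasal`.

ubzbs

Two shifts are in play — +1 for a/e/i/o/u, +7 for every other letter.
For nasal: n(cons)+7=u, a(vowel)+1=b, s(cons)+7=z, a(vowel)+1=b, l(cons)+7=s.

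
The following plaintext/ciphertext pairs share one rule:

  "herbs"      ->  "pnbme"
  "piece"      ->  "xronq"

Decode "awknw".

snack

In herbs: h→p is +8, e→n is +9, r→b is +10, b→m is +11 — the shift increases by 1 each position. Each letter shifts forward by (position + 8), i.e. 8, 9, 10, … — the shift grows by one for each successive letter.
Undoing it on awknw: a−8=s, w−9=n, k−10=a, n−11=c, w−12=k.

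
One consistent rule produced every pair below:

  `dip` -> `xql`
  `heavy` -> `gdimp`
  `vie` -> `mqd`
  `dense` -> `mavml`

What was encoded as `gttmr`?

jelly

Read the word backwards and shift each letter +8.
Undoing it on gttmr: shift back: g−8=y, t−8=l, t−8=l, m−8=e, r−8=j → yllej; then reverse → jelly.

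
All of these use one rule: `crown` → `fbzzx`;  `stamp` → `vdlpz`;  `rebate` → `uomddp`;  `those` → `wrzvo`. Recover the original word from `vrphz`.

sheep

It's a Vigenère-style cipher with numeric key [3,10,11]: position i shifts by key[i mod 3].
Decoding vrphz: v−3=s, r−10=h, p−11=e, h−3=e, z−10=p.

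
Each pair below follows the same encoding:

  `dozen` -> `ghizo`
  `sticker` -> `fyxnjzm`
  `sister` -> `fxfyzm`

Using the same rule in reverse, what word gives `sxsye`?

fifth

d(3)→g(6) and o(14)→h(7) fit y≡19x+1 (mod 26); the inverse of 19 mod 26 is 11. Treating letters as 0–25, the rule is x ↦ 19x + 1 (mod 26).
Undoing it on sxsye: s(18)→11·(18−1)≡5=f; x(23)→11·(23−1)≡8=i; s(18)→11·(18−1)≡5=f; y(24)→11·(24−1)≡19=t; e(4)→11·(4−1)≡7=h (all mod 26).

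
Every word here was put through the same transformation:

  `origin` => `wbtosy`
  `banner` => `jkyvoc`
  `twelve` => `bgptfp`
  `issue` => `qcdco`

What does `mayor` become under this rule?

Shifts by position in origin: pos 0: o→w (+8), pos 1: r→b (+10), pos 2: i→t (+11), pos 3: g→o (+8), pos 4: i→s (+10), pos 5: n→y (+11) — repeating every 3. It's a Vigenère-style cipher with numeric key [8,10,11]: position i shifts by key[i mod 3].
Applying it to mayor: m+8=u, a+10=k, y+11=j, o+8=w, r+10=b.

ukjwb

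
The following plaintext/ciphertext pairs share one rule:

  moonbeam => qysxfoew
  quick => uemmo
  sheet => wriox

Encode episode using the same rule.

Shifts by position in moonbeam: pos 0: m→q (+4), pos 1: o→y (+10), pos 2: o→s (+4), pos 3: n→x (+10) — repeating every 2. The shifts repeat in a cycle of length 2: positions 0,1,… shift by +4, +10, then the pattern repeats.
For episode: e+4=i, p+10=z, i+4=m, s+10=c, o+4=s, d+10=n, e+4=i.

izmcsni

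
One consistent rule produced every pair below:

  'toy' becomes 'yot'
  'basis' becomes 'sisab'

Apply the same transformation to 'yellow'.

wolley

The output letters match the input read backwards: toy reversed is yot. It's just the letters in reverse order.
Applying it to yellow: reverse → wolley.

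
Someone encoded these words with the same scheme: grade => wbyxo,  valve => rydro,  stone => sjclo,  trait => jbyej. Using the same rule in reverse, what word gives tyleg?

g(6)→w(22) and r(17)→b(1) fit y≡17x+24 (mod 26); the inverse of 17 mod 26 is 23. This is an affine cipher: with a=0,…,z=25, each position x becomes (17x+24) mod 26.
Undoing it on tyleg: t(19)→23·(19−24)≡15=p; y(24)→23·(24−24)≡0=a; l(11)→23·(11−24)≡13=n; e(4)→23·(4−24)≡8=i; g(6)→23·(6−24)≡2=c (all mod 26).

panic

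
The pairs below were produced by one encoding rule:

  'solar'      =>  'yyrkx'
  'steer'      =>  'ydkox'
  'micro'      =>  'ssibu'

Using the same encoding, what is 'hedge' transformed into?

nojqk

It's a Vigenère-style cipher with numeric key [6,10]: position i shifts by key[i mod 2].
For hedge: h+6=n, e+10=o, d+6=j, g+10=q, e+6=k.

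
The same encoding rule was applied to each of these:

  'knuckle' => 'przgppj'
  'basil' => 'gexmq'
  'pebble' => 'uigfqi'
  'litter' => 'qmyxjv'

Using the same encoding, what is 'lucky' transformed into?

qyhod

Shifts by position in knuckle: pos 0: k→p (+5), pos 1: n→r (+4), pos 2: u→z (+5), pos 3: c→g (+4) — repeating every 2. The shifts repeat in a cycle of length 2: positions 0,1,… shift by +5, +4, then the pattern repeats.
Applying it to lucky: l+5=q, u+4=y, c+5=h, k+4=o, y+5=d.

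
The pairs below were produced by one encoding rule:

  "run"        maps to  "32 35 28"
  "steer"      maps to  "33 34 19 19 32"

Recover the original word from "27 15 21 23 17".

magic

r is letter #18 and maps to 32: an offset of 14. The number is (letter's place in the alphabet, a=1) + 14.
Reversing it on 27 15 21 23 17: 27→(27−14)÷1=13=m, 15→(15−14)÷1=1=a, 21→(21−14)÷1=7=g, 23→(23−14)÷1=9=i, 17→(17−14)÷1=3=c.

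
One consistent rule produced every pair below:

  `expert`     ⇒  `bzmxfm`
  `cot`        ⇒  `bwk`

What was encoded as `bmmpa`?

sheet

The output letters match the input read backwards, each shifted +8: expert reversed is trepxe. Read the word backwards and shift each letter +8.
Reversing it on bmmpa: shift back: b−8=t, m−8=e, m−8=e, p−8=h, a−8=s → teehs; then reverse → sheet.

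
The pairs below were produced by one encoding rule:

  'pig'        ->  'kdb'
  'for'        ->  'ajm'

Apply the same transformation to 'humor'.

cphjm

Compare letters: p→k is +21, i→d is +21, g→b is +21 — a constant shift. This is a Caesar cipher with shift 21.
For humor: h+21=c, u+21=p, m+21=h, o+21=j, r+21=m.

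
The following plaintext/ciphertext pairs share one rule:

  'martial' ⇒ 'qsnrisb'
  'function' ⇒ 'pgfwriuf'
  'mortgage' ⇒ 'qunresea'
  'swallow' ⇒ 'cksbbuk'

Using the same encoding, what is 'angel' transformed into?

sfeab

m(12)→q(16) and a(0)→s(18) fit y≡15x+18 (mod 26); the inverse of 15 mod 26 is 7. This is an affine cipher: with a=0,…,z=25, each position x becomes (15x+18) mod 26.
For angel: a(0)→15·0+18≡18=s; n(13)→15·13+18≡5=f; g(6)→15·6+18≡4=e; e(4)→15·4+18≡0=a; l(11)→15·11+18≡1=b (all mod 26).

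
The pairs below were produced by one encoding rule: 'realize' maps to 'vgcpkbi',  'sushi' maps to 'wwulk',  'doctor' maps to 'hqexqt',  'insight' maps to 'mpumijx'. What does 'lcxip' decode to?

haven

Shifts by position in realize: pos 0: r→v (+4), pos 1: e→g (+2), pos 2: a→c (+2), pos 3: l→p (+4), pos 4: i→k (+2), pos 5: z→b (+2) — repeating every 3. The shifts repeat in a cycle of length 3: positions 0,1,… shift by +4, +2, +2, then the pattern repeats.
Reversing it on lcxip: l−4=h, c−2=a, x−2=v, i−4=e, p−2=n.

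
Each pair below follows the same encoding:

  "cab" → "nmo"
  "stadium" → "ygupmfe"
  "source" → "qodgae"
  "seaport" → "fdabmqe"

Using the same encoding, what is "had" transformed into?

Read the word backwards and shift each letter +12.
On had: reverse → dah; then shift: d+12=p, a+12=m, h+12=t.

pmt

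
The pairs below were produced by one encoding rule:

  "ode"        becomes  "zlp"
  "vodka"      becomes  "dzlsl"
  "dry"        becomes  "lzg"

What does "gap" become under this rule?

The shift depends on letter class: consonant d→l is +8, but vowel o→z is +11. The rule splits by letter class: vowels +11, consonants +8.
For gap: g(cons)+8=o, a(vowel)+11=l, p(cons)+8=x.

olx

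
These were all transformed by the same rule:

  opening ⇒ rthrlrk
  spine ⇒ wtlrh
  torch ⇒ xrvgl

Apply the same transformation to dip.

The shift depends on letter class: consonant p→t is +4, but vowel o→r is +3. Vowels shift forward by 3 and consonants shift forward by 4.
On dip: d(cons)+4=h, i(vowel)+3=l, p(cons)+4=t.

hlt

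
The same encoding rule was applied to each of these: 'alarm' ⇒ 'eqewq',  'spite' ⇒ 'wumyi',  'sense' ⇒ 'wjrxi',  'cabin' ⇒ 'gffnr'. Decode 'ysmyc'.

Shifts by position in alarm: pos 0: a→e (+4), pos 1: l→q (+5), pos 2: a→e (+4), pos 3: r→w (+5) — repeating every 2. The shifts repeat in a cycle of length 2: positions 0,1,… shift by +4, +5, then the pattern repeats.
Undoing it on ysmyc: y−4=u, s−5=n, m−4=i, y−5=t, c−4=y.

unity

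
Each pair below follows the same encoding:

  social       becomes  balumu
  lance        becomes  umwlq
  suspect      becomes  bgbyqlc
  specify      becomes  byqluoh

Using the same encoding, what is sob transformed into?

bak

The shift depends on letter class: consonant s→b is +9, but vowel o→a is +12. Two shifts are in play — +12 for a/e/i/o/u, +9 for every other letter.
On sob: s(cons)+9=b, o(vowel)+12=a, b(cons)+9=k.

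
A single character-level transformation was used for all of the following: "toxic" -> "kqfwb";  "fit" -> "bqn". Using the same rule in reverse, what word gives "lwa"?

sod

The word is reversed, then every letter is shifted forward by 8.
Undoing it on lwa: shift back: l−8=d, w−8=o, a−8=s → dos; then reverse → sod.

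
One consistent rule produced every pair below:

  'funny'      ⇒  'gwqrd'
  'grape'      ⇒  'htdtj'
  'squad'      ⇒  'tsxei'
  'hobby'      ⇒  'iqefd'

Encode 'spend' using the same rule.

trhri

In funny: f→g is +1, u→w is +2, n→q is +3, n→r is +4 — the shift increases by 1 each position. Each letter shifts forward by (position + 1), i.e. 1, 2, 3, … — the shift grows by one for each successive letter.
Applying it to spend: s+1=t, p+2=r, e+3=h, n+4=r, d+5=i.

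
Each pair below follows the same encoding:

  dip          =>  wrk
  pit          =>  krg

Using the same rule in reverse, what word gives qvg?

Each pair mirrors across the alphabet (d↔w, i↔r, p↔k): positions sum to 25. Letters are reflected about the middle of the alphabet (position → 25−position): Atbash.
Undoing it on qvg: q↔j, v↔e, g↔t.

jet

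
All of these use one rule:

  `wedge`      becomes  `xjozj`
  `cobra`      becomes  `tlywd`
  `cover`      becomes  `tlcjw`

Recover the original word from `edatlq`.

falcon

w(22)→x(23) and e(4)→j(9) fit y≡21x+3 (mod 26); the inverse of 21 mod 26 is 5. This is an affine cipher: with a=0,…,z=25, each position x becomes (21x+3) mod 26.
Reversing it on edatlq: e(4)→5·(4−3)≡5=f; d(3)→5·(3−3)≡0=a; a(0)→5·(0−3)≡11=l; t(19)→5·(19−3)≡2=c; l(11)→5·(11−3)≡14=o; q(16)→5·(16−3)≡13=n (all mod 26).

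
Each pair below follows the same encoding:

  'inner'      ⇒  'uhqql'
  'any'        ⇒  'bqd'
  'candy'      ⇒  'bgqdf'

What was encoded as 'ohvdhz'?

weasel

The output letters match the input read backwards, each shifted +3: inner reversed is renni. Two steps: reverse the string, then apply a Caesar shift of +3.
Reversing it on ohvdhz: shift back: o−3=l, h−3=e, v−3=s, d−3=a, h−3=e, z−3=w → lesaew; then reverse → weasel.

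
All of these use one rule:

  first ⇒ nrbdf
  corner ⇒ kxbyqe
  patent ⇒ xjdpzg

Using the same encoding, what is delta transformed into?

In first: f→n is +8, i→r is +9, r→b is +10, s→d is +11 — the shift increases by 1 each position. Letter i (0-indexed) is shifted by i+8, so successive shifts are 8, 9, 10, ….
On delta: d+8=l, e+9=n, l+10=v, t+11=e, a+12=m.

lnvem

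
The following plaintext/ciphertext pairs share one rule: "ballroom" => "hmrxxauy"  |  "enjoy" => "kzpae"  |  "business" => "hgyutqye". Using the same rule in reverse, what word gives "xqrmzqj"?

related

Shifts by position in ballroom: pos 0: b→h (+6), pos 1: a→m (+12), pos 2: l→r (+6), pos 3: l→x (+12) — repeating every 2. The shifts repeat in a cycle of length 2: positions 0,1,… shift by +6, +12, then the pattern repeats.
Decoding xqrmzqj: x−6=r, q−12=e, r−6=l, m−12=a, z−6=t, q−12=e, j−6=d.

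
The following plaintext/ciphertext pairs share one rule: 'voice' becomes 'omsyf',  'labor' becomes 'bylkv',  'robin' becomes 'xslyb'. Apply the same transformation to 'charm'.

wbkrm

The output letters match the input read backwards, each shifted +10: voice reversed is eciov. Read the word backwards and shift each letter +10.
On charm: reverse → mrahc; then shift: m+10=w, r+10=b, a+10=k, h+10=r, c+10=m.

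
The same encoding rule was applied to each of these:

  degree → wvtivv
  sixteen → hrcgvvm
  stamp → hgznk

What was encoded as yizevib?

bravery

This is the alphabet-reversal cipher (Atbash): a becomes z, b becomes y, etc.
Reversing it on yizevib: y↔b, i↔r, z↔a, e↔v, v↔e, i↔r, b↔y.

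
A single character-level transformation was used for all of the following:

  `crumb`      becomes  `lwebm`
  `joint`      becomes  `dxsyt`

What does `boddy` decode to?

The output letters match the input read backwards, each shifted +10: crumb reversed is bmurc. Two steps: reverse the string, then apply a Caesar shift of +10.
Decoding boddy: shift back: b−10=r, o−10=e, d−10=t, d−10=t, y−10=o → retto; then reverse → otter.

otter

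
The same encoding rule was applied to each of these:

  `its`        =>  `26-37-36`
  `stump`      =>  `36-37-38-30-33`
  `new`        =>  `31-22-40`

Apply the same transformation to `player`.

33-29-18-42-22-35

Letters become their 1-based position plus 17 (so a→18, b→19, …).
For player: p=16→33, l=12→29, a=1→18, y=25→42, e=5→22, r=18→35.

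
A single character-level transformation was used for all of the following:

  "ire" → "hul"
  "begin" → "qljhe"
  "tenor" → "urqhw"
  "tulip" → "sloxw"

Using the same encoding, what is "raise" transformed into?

hvldu

The output letters match the input read backwards, each shifted +3: ire reversed is eri. The word is reversed, then every letter is shifted forward by 3.
Applying it to raise: reverse → esiar; then shift: e+3=h, s+3=v, i+3=l, a+3=d, r+3=u.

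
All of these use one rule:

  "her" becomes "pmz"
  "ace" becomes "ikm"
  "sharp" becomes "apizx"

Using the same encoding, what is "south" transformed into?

awcbp

Every letter moves 8 places later in the alphabet, wrapping around z→a.
On south: s+8=a, o+8=w, u+8=c, t+8=b, h+8=p.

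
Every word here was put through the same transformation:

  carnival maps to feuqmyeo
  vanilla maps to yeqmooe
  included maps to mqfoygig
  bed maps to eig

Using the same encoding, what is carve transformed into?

The shift depends on letter class: consonant c→f is +3, but vowel a→e is +4. Vowels shift forward by 4 and consonants shift forward by 3.
Applying it to carve: c(cons)+3=f, a(vowel)+4=e, r(cons)+3=u, v(cons)+3=y, e(vowel)+4=i.

feuyi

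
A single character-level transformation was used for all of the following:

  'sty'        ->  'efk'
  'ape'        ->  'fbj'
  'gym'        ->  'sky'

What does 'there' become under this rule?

Vowels shift forward by 5 and consonants shift forward by 12.
On there: t(cons)+12=f, h(cons)+12=t, e(vowel)+5=j, r(cons)+12=d, e(vowel)+5=j.

ftjdj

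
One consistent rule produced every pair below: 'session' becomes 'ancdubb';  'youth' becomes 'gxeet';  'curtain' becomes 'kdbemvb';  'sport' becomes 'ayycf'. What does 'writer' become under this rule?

easeqe

In session: s→a is +8, e→n is +9, s→c is +10, s→d is +11 — the shift increases by 1 each position. The shift increases by 1 at each position, starting from +8: 8, 9, 10, ….
On writer: w+8=e, r+9=a, i+10=s, t+11=e, e+12=q, r+13=e.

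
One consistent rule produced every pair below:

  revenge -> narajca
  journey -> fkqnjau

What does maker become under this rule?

iwgan

Compare letters: r→n is +22, e→a is +22, v→r is +22 — a constant shift. It's a constant shift of +22 (ROT22).
Applying it to maker: m+22=i, a+22=w, k+22=g, e+22=a, r+22=n.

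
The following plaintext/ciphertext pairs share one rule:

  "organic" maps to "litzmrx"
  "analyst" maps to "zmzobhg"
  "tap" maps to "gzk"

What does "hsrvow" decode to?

Each letter is replaced by its mirror in the alphabet: a↔z, b↔y, c↔x, and so on (the Atbash cipher).
Reversing it on hsrvow: h↔s, s↔h, r↔i, v↔e, o↔l, w↔d.

shield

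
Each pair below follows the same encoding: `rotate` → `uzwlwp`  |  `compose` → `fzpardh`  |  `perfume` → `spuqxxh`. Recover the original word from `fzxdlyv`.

Shifts by position in rotate: pos 0: r→u (+3), pos 1: o→z (+11), pos 2: t→w (+3), pos 3: a→l (+11) — repeating every 2. A repeating key of period 2 is used — shifts +3, +11 over and over.
Reversing it on fzxdlyv: f−3=c, z−11=o, x−3=u, d−11=s, l−3=i, y−11=n, v−3=s.

cousins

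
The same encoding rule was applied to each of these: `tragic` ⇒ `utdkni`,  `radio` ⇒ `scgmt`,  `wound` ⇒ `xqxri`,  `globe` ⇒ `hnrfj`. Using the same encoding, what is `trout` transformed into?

utryy

In tragic: t→u is +1, r→t is +2, a→d is +3, g→k is +4 — the shift increases by 1 each position. Each letter shifts forward by (position + 1), i.e. 1, 2, 3, … — the shift grows by one for each successive letter.
For trout: t+1=u, r+2=t, o+3=r, u+4=y, t+5=y.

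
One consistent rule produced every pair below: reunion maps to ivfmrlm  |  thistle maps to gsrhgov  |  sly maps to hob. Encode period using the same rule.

Each pair mirrors across the alphabet (r↔i, e↔v, u↔f): positions sum to 25. This is the alphabet-reversal cipher (Atbash): a becomes z, b becomes y, etc.
Applying it to period: p↔k, e↔v, r↔i, i↔r, o↔l, d↔w.

kvirlw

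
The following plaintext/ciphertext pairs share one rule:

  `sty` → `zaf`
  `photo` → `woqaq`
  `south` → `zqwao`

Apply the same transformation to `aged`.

cngk

The shift depends on letter class: consonant s→z is +7, but vowel o→q is +2. Two shifts are in play — +2 for a/e/i/o/u, +7 for every other letter.
Applying it to aged: a(vowel)+2=c, g(cons)+7=n, e(vowel)+2=g, d(cons)+7=k.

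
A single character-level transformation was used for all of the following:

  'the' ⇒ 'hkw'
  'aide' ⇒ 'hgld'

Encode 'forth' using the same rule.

The output letters match the input read backwards, each shifted +3: the reversed is eht. Read the word backwards and shift each letter +3.
For forth: reverse → htrof; then shift: h+3=k, t+3=w, r+3=u, o+3=r, f+3=i.

kwuri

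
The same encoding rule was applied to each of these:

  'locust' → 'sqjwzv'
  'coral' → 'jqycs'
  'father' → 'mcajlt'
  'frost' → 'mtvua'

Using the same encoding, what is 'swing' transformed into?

zyppn

The shifts repeat in a cycle of length 2: positions 0,1,… shift by +7, +2, then the pattern repeats.
Applying it to swing: s+7=z, w+2=y, i+7=p, n+2=p, g+7=n.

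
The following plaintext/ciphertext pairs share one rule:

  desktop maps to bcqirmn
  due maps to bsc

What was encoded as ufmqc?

Compare letters: d→b is +24, e→c is +24, s→q is +24 — a constant shift. This is a Caesar cipher with shift 24.
Reversing it on ufmqc: u−24=w, f−24=h, m−24=o, q−24=s, c−24=e.

whose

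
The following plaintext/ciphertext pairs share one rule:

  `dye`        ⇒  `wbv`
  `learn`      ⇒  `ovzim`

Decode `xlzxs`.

coach

Each pair mirrors across the alphabet (d↔w, y↔b, e↔v): positions sum to 25. This is the alphabet-reversal cipher (Atbash): a becomes z, b becomes y, etc.
Undoing it on xlzxs: x↔c, l↔o, z↔a, x↔c, s↔h.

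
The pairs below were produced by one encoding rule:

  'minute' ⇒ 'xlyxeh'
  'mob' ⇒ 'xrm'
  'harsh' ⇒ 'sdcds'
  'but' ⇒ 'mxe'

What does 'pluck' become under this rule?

awxnv

The shift depends on letter class: consonant m→x is +11, but vowel i→l is +3. Two shifts are in play — +3 for a/e/i/o/u, +11 for every other letter.
Applying it to pluck: p(cons)+11=a, l(cons)+11=w, u(vowel)+3=x, c(cons)+11=n, k(cons)+11=v.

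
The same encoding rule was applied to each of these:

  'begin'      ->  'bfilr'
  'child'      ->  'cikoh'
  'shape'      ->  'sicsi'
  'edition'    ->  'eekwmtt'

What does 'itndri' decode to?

Letter i (0-indexed) is shifted by i+0, so successive shifts are 0, 1, 2, ….
Decoding itndri: i−0=i, t−1=s, n−2=l, d−3=a, r−4=n, i−5=d.

island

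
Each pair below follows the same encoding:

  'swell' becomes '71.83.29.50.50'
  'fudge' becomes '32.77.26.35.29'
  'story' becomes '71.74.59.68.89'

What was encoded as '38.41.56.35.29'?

hinge

Each letter becomes 3×(its alphabet position, a=1..z=26) + 14.
Reversing it on 38.41.56.35.29: 38→(38−14)÷3=8=h, 41→(41−14)÷3=9=i, 56→(56−14)÷3=14=n, 35→(35−14)÷3=7=g, 29→(29−14)÷3=5=e.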